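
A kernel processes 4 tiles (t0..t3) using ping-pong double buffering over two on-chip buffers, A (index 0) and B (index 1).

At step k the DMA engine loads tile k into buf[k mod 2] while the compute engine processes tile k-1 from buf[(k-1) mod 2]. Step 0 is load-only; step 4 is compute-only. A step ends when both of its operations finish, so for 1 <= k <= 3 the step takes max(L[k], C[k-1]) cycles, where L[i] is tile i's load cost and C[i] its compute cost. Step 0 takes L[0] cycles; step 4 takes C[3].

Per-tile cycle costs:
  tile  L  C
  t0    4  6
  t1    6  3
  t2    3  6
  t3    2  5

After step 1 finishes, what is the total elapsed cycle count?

step 0: L[0]=4 → dur=4, Σ=4 | A=load:t0 B=idle [load-only]
step 1: L[1]=6 C[0]=6 → dur=6, Σ=10 | A=compute:t0 B=load:t1 [tied]
step 2: L[2]=3 C[1]=3 → dur=3, Σ=13 | A=load:t2 B=compute:t1 [tied]
step 3: L[3]=2 C[2]=6 → dur=6, Σ=19 | A=compute:t2 B=load:t3 [compute-bound]
step 4: C[3]=5 → dur=5, Σ=24 | A=idle B=compute:t3 [compute-only]

end_cycle[1] = 10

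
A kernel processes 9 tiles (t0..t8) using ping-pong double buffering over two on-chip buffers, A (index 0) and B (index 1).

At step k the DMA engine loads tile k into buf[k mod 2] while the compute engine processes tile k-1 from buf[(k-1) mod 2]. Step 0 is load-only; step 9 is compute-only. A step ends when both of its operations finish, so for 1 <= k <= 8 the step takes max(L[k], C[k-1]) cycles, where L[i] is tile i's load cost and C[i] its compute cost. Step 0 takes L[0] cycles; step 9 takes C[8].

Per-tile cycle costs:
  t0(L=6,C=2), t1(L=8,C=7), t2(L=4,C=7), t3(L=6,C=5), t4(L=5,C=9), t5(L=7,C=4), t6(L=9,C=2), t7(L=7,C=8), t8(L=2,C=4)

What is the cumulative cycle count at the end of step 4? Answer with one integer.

step 0: L[0]=6 → dur=6, Σ=6 | A=load:t0 B=idle [load-only]
step 1: L[1]=8 C[0]=2 → dur=8, Σ=14 | A=compute:t0 B=load:t1 [load-bound]
step 2: L[2]=4 C[1]=7 → dur=7, Σ=21 | A=load:t2 B=compute:t1 [compute-bound]
step 3: L[3]=6 C[2]=7 → dur=7, Σ=28 | A=compute:t2 B=load:t3 [compute-bound]
step 4: L[4]=5 C[3]=5 → dur=5, Σ=33 | A=load:t4 B=compute:t3 [tied]
step 5: L[5]=7 C[4]=9 → dur=9, Σ=42 | A=compute:t4 B=load:t5 [compute-bound]
step 6: L[6]=9 C[5]=4 → dur=9, Σ=51 | A=load:t6 B=compute:t5 [load-bound]
step 7: L[7]=7 C[6]=2 → dur=7, Σ=58 | A=compute:t6 B=load:t7 [load-bound]
step 8: L[8]=2 C[7]=8 → dur=8, Σ=66 | A=load:t8 B=compute:t7 [compute-bound]
step 9: C[8]=4 → dur=4, Σ=70 | A=compute:t8 B=idle [compute-only]

end_cycle[4] = 33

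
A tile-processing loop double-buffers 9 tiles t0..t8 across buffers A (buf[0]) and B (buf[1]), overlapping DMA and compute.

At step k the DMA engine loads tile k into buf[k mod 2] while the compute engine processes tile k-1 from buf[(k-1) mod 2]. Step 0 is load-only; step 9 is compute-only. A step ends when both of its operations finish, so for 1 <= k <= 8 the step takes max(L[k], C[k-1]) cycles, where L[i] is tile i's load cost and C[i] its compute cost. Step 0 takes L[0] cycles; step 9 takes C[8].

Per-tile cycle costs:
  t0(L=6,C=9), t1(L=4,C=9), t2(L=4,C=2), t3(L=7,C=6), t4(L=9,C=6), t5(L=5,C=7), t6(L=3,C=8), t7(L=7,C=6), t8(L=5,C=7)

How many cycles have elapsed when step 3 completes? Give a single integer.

end_cycle[3] = 31

k=0 load=t0/6c comp=- wait=6 total=6
k=1 load=t1/4c comp=t0/9c wait=9 total=15
k=2 load=t2/4c comp=t1/9c wait=9 total=24
k=3 load=t3/7c comp=t2/2c wait=7 total=31
k=4 load=t4/9c comp=t3/6c wait=9 total=40
k=5 load=t5/5c comp=t4/6c wait=6 total=46
k=6 load=t6/3c comp=t5/7c wait=7 total=53
k=7 load=t7/7c comp=t6/8c wait=8 total=61
k=8 load=t8/5c comp=t7/6c wait=6 total=67
k=9 load=- comp=t8/7c wait=7 total=74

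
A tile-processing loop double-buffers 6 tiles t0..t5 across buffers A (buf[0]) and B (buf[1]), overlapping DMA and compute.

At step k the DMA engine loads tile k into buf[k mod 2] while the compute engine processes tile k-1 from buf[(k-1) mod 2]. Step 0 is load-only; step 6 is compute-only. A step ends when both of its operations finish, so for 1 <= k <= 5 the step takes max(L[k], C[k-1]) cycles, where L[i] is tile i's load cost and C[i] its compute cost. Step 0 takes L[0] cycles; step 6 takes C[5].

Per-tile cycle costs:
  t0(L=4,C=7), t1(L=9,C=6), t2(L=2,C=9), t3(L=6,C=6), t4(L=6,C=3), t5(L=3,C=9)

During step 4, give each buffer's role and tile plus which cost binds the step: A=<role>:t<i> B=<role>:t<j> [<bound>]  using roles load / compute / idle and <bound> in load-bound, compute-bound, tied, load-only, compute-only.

step 4: A=load:t4 B=compute:t3 [tied]

k=0 load=t0/4c comp=- wait=4 total=4
k=1 load=t1/9c comp=t0/7c wait=9 total=13
k=2 load=t2/2c comp=t1/6c wait=6 total=19
k=3 load=t3/6c comp=t2/9c wait=9 total=28
k=4 load=t4/6c comp=t3/6c wait=6 total=34
k=5 load=t5/3c comp=t4/3c wait=3 total=37
k=6 load=- comp=t5/9c wait=9 total=46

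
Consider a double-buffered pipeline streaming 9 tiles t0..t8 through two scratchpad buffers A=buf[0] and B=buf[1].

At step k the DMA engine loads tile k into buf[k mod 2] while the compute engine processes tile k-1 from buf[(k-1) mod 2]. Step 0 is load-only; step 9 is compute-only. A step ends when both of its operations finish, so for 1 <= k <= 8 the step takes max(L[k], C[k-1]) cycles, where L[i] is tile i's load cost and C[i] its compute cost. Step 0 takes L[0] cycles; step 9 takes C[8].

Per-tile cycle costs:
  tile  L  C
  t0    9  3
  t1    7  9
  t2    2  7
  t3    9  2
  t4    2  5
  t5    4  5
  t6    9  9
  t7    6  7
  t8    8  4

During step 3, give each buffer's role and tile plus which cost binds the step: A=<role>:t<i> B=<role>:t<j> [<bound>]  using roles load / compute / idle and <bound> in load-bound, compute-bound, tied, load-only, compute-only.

  0. 9=9c; end=9; A:t0 B:-
  1. max(7,3)=7c; end=16; A:t0 B:t1
  2. max(2,9)=9c; end=25; A:t2 B:t1
  3. max(9,7)=9c; end=34; A:t2 B:t3
  4. max(2,2)=2c; end=36; A:t4 B:t3
  5. max(4,5)=5c; end=41; A:t4 B:t5
  6. max(9,5)=9c; end=50; A:t6 B:t5
  7. max(6,9)=9c; end=59; A:t6 B:t7
  8. max(8,7)=8c; end=67; A:t8 B:t7
  9. 4=4c; end=71; A:t8 B:t7

step 3: A=compute:t2 B=load:t3 [load-bound]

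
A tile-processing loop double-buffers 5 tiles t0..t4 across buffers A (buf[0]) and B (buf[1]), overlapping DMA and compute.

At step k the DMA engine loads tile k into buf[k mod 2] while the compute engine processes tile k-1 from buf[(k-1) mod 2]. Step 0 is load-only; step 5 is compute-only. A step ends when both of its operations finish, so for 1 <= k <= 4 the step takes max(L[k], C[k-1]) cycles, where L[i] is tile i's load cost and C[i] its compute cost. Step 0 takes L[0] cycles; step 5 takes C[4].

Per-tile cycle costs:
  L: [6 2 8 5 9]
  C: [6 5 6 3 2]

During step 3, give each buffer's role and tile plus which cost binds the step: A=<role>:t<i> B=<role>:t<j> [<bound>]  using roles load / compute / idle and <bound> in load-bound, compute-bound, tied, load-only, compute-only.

[0] DMA t0→A (6c) ∥ CU idle ⇒ 6c, clock 6
[1] DMA t1→B (2c) ∥ CU A:t0 (6c) ⇒ 6c, clock 12
[2] DMA t2→A (8c) ∥ CU B:t1 (5c) ⇒ 8c, clock 20
[3] DMA t3→B (5c) ∥ CU A:t2 (6c) ⇒ 6c, clock 26
[4] DMA t4→A (9c) ∥ CU B:t3 (3c) ⇒ 9c, clock 35
[5] DMA idle ∥ CU A:t4 (2c) ⇒ 2c, clock 37

step 3: A=compute:t2 B=load:t3 [compute-bound]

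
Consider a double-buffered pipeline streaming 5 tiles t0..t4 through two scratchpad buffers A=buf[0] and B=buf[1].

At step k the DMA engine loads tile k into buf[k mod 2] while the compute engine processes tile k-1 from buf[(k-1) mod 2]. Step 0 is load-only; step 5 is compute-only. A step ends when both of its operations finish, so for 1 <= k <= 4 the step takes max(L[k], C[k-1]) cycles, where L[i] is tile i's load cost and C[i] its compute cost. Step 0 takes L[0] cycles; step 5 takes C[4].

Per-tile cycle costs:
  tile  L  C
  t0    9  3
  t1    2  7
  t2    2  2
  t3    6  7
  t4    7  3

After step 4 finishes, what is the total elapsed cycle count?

end_cycle[4] = 32

  0. 9=9c; end=9; A:t0 B:-
  1. max(2,3)=3c; end=12; A:t0 B:t1
  2. max(2,7)=7c; end=19; A:t2 B:t1
  3. max(6,2)=6c; end=25; A:t2 B:t3
  4. max(7,7)=7c; end=32; A:t4 B:t3
  5. 3=3c; end=35; A:t4 B:t3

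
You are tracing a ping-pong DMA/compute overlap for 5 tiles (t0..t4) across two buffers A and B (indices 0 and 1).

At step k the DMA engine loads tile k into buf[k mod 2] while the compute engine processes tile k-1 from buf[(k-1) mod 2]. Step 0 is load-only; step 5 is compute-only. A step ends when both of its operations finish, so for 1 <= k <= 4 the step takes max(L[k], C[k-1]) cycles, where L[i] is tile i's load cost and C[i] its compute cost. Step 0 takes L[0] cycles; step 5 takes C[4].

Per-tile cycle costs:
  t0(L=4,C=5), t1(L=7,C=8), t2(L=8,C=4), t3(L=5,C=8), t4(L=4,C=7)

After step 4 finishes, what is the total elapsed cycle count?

  0. 4=4c; end=4; A:t0 B:-
  1. max(7,5)=7c; end=11; A:t0 B:t1
  2. max(8,8)=8c; end=19; A:t2 B:t1
  3. max(5,4)=5c; end=24; A:t2 B:t3
  4. max(4,8)=8c; end=32; A:t4 B:t3
  5. 7=7c; end=39; A:t4 B:t3

end_cycle[4] = 32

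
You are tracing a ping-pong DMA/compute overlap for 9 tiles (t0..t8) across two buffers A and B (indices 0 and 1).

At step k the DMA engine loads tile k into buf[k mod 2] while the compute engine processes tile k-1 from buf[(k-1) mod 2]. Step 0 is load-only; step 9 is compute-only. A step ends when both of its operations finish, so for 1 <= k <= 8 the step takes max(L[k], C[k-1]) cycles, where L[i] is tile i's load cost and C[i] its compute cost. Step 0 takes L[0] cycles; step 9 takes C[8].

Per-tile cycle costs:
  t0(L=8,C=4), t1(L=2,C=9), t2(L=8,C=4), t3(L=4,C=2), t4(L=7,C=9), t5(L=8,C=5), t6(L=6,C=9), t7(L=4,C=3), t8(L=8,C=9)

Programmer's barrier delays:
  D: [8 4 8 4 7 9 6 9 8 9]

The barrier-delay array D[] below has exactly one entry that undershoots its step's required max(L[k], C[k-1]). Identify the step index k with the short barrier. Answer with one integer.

hazard at step 2

step 0: need L[0]=8 = 8; D[0]=8 ok
step 1: need max(L[1]=2,C[0]=4) = 4; D[1]=4 ok
step 2: need max(L[2]=8,C[1]=9) = 9; D[2]=8 SHORT
step 3: need max(L[3]=4,C[2]=4) = 4; D[3]=4 ok
step 4: need max(L[4]=7,C[3]=2) = 7; D[4]=7 ok
step 5: need max(L[5]=8,C[4]=9) = 9; D[5]=9 ok
step 6: need max(L[6]=6,C[5]=5) = 6; D[6]=6 ok
step 7: need max(L[7]=4,C[6]=9) = 9; D[7]=9 ok
step 8: need max(L[8]=8,C[7]=3) = 8; D[8]=8 ok
step 9: need C[8]=9 = 9; D[9]=9 ok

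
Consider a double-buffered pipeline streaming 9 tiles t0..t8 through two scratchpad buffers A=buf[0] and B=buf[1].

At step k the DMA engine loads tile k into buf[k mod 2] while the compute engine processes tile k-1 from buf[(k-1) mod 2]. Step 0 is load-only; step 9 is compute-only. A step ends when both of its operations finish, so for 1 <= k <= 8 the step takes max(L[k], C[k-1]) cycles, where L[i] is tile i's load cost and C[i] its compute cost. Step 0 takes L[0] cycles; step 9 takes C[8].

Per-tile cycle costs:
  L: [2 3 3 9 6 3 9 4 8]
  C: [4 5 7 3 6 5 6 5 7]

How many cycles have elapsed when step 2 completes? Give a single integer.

end_cycle[2] = 11

k=0 load=t0/2c comp=- wait=2 total=2
k=1 load=t1/3c comp=t0/4c wait=4 total=6
k=2 load=t2/3c comp=t1/5c wait=5 total=11
k=3 load=t3/9c comp=t2/7c wait=9 total=20
k=4 load=t4/6c comp=t3/3c wait=6 total=26
k=5 load=t5/3c comp=t4/6c wait=6 total=32
k=6 load=t6/9c comp=t5/5c wait=9 total=41
k=7 load=t7/4c comp=t6/6c wait=6 total=47
k=8 load=t8/8c comp=t7/5c wait=8 total=55
k=9 load=- comp=t8/7c wait=7 total=62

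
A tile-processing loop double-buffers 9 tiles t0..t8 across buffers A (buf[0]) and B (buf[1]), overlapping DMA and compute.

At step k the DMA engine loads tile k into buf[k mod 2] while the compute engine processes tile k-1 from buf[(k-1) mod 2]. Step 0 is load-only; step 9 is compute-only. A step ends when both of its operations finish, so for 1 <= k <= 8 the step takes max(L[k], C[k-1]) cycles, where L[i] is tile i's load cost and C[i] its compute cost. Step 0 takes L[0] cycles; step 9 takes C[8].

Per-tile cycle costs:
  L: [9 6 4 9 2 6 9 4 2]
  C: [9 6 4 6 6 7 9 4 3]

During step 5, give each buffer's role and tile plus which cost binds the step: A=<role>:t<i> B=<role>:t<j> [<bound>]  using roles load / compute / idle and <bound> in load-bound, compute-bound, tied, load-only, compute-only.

[0] DMA t0→A (9c) ∥ CU idle ⇒ 9c, clock 9
[1] DMA t1→B (6c) ∥ CU A:t0 (9c) ⇒ 9c, clock 18
[2] DMA t2→A (4c) ∥ CU B:t1 (6c) ⇒ 6c, clock 24
[3] DMA t3→B (9c) ∥ CU A:t2 (4c) ⇒ 9c, clock 33
[4] DMA t4→A (2c) ∥ CU B:t3 (6c) ⇒ 6c, clock 39
[5] DMA t5→B (6c) ∥ CU A:t4 (6c) ⇒ 6c, clock 45
[6] DMA t6→A (9c) ∥ CU B:t5 (7c) ⇒ 9c, clock 54
[7] DMA t7→B (4c) ∥ CU A:t6 (9c) ⇒ 9c, clock 63
[8] DMA t8→A (2c) ∥ CU B:t7 (4c) ⇒ 4c, clock 67
[9] DMA idle ∥ CU A:t8 (3c) ⇒ 3c, clock 70

step 5: A=compute:t4 B=load:t5 [tied]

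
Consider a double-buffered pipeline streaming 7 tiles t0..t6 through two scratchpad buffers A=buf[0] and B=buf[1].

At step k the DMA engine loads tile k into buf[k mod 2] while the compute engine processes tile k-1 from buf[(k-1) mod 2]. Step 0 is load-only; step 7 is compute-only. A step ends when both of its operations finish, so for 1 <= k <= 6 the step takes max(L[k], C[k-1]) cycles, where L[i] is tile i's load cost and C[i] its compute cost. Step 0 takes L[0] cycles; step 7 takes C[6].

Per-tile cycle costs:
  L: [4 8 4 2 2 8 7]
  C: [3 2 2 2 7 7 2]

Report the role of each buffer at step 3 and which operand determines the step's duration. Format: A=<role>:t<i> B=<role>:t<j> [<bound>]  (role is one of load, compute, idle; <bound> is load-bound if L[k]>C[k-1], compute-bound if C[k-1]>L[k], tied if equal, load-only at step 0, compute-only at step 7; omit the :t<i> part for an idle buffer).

[0] DMA t0→A (4c) ∥ CU idle ⇒ 4c, clock 4
[1] DMA t1→B (8c) ∥ CU A:t0 (3c) ⇒ 8c, clock 12
[2] DMA t2→A (4c) ∥ CU B:t1 (2c) ⇒ 4c, clock 16
[3] DMA t3→B (2c) ∥ CU A:t2 (2c) ⇒ 2c, clock 18
[4] DMA t4→A (2c) ∥ CU B:t3 (2c) ⇒ 2c, clock 20
[5] DMA t5→B (8c) ∥ CU A:t4 (7c) ⇒ 8c, clock 28
[6] DMA t6→A (7c) ∥ CU B:t5 (7c) ⇒ 7c, clock 35
[7] DMA idle ∥ CU A:t6 (2c) ⇒ 2c, clock 37

step 3: A=compute:t2 B=load:t3 [tied]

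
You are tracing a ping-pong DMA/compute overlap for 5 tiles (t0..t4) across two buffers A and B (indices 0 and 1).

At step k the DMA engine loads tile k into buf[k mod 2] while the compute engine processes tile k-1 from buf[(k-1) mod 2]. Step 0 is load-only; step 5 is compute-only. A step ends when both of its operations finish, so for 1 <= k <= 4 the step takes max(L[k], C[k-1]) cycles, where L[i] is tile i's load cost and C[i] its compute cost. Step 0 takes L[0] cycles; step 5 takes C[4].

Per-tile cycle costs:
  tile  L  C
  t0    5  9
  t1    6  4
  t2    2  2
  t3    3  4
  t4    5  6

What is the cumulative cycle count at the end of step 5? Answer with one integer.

step 0: L[0]=5 → dur=5, Σ=5 | A=load:t0 B=idle [load-only]
step 1: L[1]=6 C[0]=9 → dur=9, Σ=14 | A=compute:t0 B=load:t1 [compute-bound]
step 2: L[2]=2 C[1]=4 → dur=4, Σ=18 | A=load:t2 B=compute:t1 [compute-bound]
step 3: L[3]=3 C[2]=2 → dur=3, Σ=21 | A=compute:t2 B=load:t3 [load-bound]
step 4: L[4]=5 C[3]=4 → dur=5, Σ=26 | A=load:t4 B=compute:t3 [load-bound]
step 5: C[4]=6 → dur=6, Σ=32 | A=compute:t4 B=idle [compute-only]

end_cycle[5] = 32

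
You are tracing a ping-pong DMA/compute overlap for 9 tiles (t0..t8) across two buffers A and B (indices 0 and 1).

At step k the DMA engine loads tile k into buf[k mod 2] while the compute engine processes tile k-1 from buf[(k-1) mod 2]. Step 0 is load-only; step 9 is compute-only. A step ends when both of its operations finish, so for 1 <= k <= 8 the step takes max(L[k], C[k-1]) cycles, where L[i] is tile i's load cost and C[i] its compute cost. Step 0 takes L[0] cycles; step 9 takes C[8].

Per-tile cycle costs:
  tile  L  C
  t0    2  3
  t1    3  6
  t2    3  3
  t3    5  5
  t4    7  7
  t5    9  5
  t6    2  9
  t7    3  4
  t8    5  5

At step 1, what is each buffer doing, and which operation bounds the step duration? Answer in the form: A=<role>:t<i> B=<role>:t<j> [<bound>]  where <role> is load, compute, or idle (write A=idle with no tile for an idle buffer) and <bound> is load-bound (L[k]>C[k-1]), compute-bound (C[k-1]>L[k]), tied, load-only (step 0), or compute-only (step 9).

k=0 load=t0/2c comp=- wait=2 total=2
k=1 load=t1/3c comp=t0/3c wait=3 total=5
k=2 load=t2/3c comp=t1/6c wait=6 total=11
k=3 load=t3/5c comp=t2/3c wait=5 total=16
k=4 load=t4/7c comp=t3/5c wait=7 total=23
k=5 load=t5/9c comp=t4/7c wait=9 total=32
k=6 load=t6/2c comp=t5/5c wait=5 total=37
k=7 load=t7/3c comp=t6/9c wait=9 total=46
k=8 load=t8/5c comp=t7/4c wait=5 total=51
k=9 load=- comp=t8/5c wait=5 total=56

step 1: A=compute:t0 B=load:t1 [tied]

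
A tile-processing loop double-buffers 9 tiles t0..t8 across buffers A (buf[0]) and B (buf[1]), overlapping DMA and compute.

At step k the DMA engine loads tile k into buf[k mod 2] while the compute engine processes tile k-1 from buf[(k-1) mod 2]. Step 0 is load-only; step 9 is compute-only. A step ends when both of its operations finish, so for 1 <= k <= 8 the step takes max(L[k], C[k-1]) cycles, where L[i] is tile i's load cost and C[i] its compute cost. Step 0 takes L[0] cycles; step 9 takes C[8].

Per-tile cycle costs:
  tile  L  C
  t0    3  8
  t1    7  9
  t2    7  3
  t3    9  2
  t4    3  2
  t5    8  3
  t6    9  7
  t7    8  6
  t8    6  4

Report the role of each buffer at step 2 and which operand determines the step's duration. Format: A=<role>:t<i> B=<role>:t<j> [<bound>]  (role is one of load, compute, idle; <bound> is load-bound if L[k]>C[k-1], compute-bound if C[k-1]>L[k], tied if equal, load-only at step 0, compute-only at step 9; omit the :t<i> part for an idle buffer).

step 2: A=load:t2 B=compute:t1 [compute-bound]

  0. 3=3c; end=3; A:t0 B:-
  1. max(7,8)=8c; end=11; A:t0 B:t1
  2. max(7,9)=9c; end=20; A:t2 B:t1
  3. max(9,3)=9c; end=29; A:t2 B:t3
  4. max(3,2)=3c; end=32; A:t4 B:t3
  5. max(8,2)=8c; end=40; A:t4 B:t5
  6. max(9,3)=9c; end=49; A:t6 B:t5
  7. max(8,7)=8c; end=57; A:t6 B:t7
  8. max(6,6)=6c; end=63; A:t8 B:t7
  9. 4=4c; end=67; A:t8 B:t7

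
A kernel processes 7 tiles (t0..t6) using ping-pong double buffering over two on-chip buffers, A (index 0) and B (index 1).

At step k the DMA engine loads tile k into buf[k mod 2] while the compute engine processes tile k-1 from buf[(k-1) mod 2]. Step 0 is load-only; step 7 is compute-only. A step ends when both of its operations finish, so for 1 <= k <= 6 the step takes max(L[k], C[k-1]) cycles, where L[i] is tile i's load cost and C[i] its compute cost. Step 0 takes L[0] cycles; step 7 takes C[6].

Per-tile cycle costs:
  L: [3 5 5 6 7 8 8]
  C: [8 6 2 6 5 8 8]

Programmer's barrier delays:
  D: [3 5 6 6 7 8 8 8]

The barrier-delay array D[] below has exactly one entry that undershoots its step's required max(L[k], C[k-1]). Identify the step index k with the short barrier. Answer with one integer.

hazard at step 1

[0] required=L[0]=3=3 vs D=3 ok
[1] required=max(L[1]=5,C[0]=8)=8 vs D=5 SHORT
[2] required=max(L[2]=5,C[1]=6)=6 vs D=6 ok
[3] required=max(L[3]=6,C[2]=2)=6 vs D=6 ok
[4] required=max(L[4]=7,C[3]=6)=7 vs D=7 ok
[5] required=max(L[5]=8,C[4]=5)=8 vs D=8 ok
[6] required=max(L[6]=8,C[5]=8)=8 vs D=8 ok
[7] required=C[6]=8=8 vs D=8 ok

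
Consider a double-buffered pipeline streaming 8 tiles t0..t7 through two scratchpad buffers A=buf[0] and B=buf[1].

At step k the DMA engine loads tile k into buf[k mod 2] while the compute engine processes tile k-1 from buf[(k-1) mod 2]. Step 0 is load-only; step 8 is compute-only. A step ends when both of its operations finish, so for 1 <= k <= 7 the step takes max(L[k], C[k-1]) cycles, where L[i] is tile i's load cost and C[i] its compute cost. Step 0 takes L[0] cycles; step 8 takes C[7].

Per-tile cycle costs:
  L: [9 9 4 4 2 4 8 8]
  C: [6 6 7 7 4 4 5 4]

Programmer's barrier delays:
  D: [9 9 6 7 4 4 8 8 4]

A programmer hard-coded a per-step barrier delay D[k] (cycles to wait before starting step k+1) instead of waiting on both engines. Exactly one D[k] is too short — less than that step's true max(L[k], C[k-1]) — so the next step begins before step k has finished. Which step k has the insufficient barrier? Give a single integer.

hazard at step 4

step 0: need L[0]=9 = 9; D[0]=9 ok
step 1: need max(L[1]=9,C[0]=6) = 9; D[1]=9 ok
step 2: need max(L[2]=4,C[1]=6) = 6; D[2]=6 ok
step 3: need max(L[3]=4,C[2]=7) = 7; D[3]=7 ok
step 4: need max(L[4]=2,C[3]=7) = 7; D[4]=4 SHORT
step 5: need max(L[5]=4,C[4]=4) = 4; D[5]=4 ok
step 6: need max(L[6]=8,C[5]=4) = 8; D[6]=8 ok
step 7: need max(L[7]=8,C[6]=5) = 8; D[7]=8 ok
step 8: need C[7]=4 = 4; D[8]=4 ok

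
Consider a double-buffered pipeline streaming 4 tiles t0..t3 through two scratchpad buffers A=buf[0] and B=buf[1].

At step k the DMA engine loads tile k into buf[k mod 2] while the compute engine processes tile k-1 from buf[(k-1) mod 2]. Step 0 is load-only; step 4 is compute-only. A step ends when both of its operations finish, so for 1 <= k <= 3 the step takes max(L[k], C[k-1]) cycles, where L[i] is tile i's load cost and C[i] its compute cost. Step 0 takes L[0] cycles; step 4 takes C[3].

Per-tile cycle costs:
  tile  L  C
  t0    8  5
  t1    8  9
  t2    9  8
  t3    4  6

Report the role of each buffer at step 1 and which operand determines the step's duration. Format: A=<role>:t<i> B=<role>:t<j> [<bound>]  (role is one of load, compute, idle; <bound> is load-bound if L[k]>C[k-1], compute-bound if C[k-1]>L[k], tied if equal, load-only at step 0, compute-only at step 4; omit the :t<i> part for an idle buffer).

step 1: A=compute:t0 B=load:t1 [load-bound]

[0] DMA t0→A (8c) ∥ CU idle ⇒ 8c, clock 8
[1] DMA t1→B (8c) ∥ CU A:t0 (5c) ⇒ 8c, clock 16
[2] DMA t2→A (9c) ∥ CU B:t1 (9c) ⇒ 9c, clock 25
[3] DMA t3→B (4c) ∥ CU A:t2 (8c) ⇒ 8c, clock 33
[4] DMA idle ∥ CU B:t3 (6c) ⇒ 6c, clock 39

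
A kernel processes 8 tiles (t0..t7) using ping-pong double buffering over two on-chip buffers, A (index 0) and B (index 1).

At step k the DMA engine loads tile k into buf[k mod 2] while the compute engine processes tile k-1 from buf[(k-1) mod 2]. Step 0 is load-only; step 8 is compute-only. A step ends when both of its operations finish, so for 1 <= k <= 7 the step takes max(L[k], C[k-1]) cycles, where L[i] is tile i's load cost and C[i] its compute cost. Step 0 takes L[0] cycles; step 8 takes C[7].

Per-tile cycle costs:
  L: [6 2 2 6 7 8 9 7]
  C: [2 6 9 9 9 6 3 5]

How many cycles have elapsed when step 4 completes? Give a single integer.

k=0 load=t0/6c comp=- wait=6 total=6
k=1 load=t1/2c comp=t0/2c wait=2 total=8
k=2 load=t2/2c comp=t1/6c wait=6 total=14
k=3 load=t3/6c comp=t2/9c wait=9 total=23
k=4 load=t4/7c comp=t3/9c wait=9 total=32
k=5 load=t5/8c comp=t4/9c wait=9 total=41
k=6 load=t6/9c comp=t5/6c wait=9 total=50
k=7 load=t7/7c comp=t6/3c wait=7 total=57
k=8 load=- comp=t7/5c wait=5 total=62

end_cycle[4] = 32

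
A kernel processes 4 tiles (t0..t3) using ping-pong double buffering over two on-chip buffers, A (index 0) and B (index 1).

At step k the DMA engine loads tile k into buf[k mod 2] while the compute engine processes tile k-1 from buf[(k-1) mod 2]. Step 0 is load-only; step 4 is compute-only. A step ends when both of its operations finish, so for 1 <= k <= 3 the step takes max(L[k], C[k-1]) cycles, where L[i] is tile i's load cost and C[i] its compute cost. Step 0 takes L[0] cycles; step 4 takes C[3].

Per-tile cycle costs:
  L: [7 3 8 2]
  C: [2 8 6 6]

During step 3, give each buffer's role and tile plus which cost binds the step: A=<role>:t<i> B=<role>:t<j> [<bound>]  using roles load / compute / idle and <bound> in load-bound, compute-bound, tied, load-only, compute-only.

k=0 load=t0/7c comp=- wait=7 total=7
k=1 load=t1/3c comp=t0/2c wait=3 total=10
k=2 load=t2/8c comp=t1/8c wait=8 total=18
k=3 load=t3/2c comp=t2/6c wait=6 total=24
k=4 load=- comp=t3/6c wait=6 total=30

step 3: A=compute:t2 B=load:t3 [compute-bound]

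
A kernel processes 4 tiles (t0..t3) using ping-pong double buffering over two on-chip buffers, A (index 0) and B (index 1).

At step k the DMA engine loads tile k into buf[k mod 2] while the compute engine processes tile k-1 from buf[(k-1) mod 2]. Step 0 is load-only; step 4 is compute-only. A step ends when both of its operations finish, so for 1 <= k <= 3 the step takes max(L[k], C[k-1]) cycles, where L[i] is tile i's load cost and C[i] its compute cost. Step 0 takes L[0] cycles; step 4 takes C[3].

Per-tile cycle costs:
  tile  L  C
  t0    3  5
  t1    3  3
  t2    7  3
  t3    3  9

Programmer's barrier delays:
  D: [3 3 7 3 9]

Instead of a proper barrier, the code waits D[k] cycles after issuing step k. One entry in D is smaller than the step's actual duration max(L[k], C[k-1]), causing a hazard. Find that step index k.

hazard at step 1

step 0: need L[0]=3 = 3; D[0]=3 ok
step 1: need max(L[1]=3,C[0]=5) = 5; D[1]=3 SHORT
step 2: need max(L[2]=7,C[1]=3) = 7; D[2]=7 ok
step 3: need max(L[3]=3,C[2]=3) = 3; D[3]=3 ok
step 4: need C[3]=9 = 9; D[4]=9 ok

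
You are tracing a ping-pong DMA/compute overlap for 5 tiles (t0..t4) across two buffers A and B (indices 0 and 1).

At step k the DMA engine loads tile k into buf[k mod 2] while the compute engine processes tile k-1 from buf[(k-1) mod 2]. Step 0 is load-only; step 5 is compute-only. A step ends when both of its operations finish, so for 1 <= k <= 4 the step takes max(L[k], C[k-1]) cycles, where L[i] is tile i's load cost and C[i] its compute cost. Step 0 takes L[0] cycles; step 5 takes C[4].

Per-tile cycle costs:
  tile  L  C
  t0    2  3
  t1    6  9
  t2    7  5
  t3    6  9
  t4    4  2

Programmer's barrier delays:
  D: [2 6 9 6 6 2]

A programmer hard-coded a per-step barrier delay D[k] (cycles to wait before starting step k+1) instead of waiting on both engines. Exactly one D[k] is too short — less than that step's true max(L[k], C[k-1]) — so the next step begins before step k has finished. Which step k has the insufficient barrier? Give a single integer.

hazard at step 4

step 0: need L[0]=2 = 2; D[0]=2 ok
step 1: need max(L[1]=6,C[0]=3) = 6; D[1]=6 ok
step 2: need max(L[2]=7,C[1]=9) = 9; D[2]=9 ok
step 3: need max(L[3]=6,C[2]=5) = 6; D[3]=6 ok
step 4: need max(L[4]=4,C[3]=9) = 9; D[4]=6 SHORT
step 5: need C[4]=2 = 2; D[5]=2 ok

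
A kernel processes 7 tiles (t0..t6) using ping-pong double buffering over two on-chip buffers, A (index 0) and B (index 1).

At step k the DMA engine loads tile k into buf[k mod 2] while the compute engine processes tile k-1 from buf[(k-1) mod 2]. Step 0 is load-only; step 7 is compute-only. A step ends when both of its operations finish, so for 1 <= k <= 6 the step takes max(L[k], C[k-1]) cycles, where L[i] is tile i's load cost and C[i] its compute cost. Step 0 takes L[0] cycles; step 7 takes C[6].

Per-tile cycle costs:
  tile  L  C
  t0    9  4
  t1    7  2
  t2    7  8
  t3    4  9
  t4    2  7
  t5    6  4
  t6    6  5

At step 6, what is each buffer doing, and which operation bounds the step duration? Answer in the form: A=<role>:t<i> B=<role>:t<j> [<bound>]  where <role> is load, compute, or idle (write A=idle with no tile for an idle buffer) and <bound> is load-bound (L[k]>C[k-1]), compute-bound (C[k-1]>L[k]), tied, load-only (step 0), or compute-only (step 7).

step 6: A=load:t6 B=compute:t5 [load-bound]

[0] DMA t0→A (9c) ∥ CU idle ⇒ 9c, clock 9
[1] DMA t1→B (7c) ∥ CU A:t0 (4c) ⇒ 7c, clock 16
[2] DMA t2→A (7c) ∥ CU B:t1 (2c) ⇒ 7c, clock 23
[3] DMA t3→B (4c) ∥ CU A:t2 (8c) ⇒ 8c, clock 31
[4] DMA t4→A (2c) ∥ CU B:t3 (9c) ⇒ 9c, clock 40
[5] DMA t5→B (6c) ∥ CU A:t4 (7c) ⇒ 7c, clock 47
[6] DMA t6→A (6c) ∥ CU B:t5 (4c) ⇒ 6c, clock 53
[7] DMA idle ∥ CU A:t6 (5c) ⇒ 5c, clock 58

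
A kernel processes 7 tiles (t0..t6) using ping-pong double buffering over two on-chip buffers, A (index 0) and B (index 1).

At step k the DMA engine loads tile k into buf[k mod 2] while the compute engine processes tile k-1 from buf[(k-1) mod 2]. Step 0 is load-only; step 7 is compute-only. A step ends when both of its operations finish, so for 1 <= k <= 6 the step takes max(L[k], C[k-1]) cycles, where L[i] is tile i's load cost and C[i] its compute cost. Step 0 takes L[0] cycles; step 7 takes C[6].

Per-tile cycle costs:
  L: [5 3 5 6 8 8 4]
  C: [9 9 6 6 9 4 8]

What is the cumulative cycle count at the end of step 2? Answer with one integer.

[0] DMA t0→A (5c) ∥ CU idle ⇒ 5c, clock 5
[1] DMA t1→B (3c) ∥ CU A:t0 (9c) ⇒ 9c, clock 14
[2] DMA t2→A (5c) ∥ CU B:t1 (9c) ⇒ 9c, clock 23
[3] DMA t3→B (6c) ∥ CU A:t2 (6c) ⇒ 6c, clock 29
[4] DMA t4→A (8c) ∥ CU B:t3 (6c) ⇒ 8c, clock 37
[5] DMA t5→B (8c) ∥ CU A:t4 (9c) ⇒ 9c, clock 46
[6] DMA t6→A (4c) ∥ CU B:t5 (4c) ⇒ 4c, clock 50
[7] DMA idle ∥ CU A:t6 (8c) ⇒ 8c, clock 58

end_cycle[2] = 23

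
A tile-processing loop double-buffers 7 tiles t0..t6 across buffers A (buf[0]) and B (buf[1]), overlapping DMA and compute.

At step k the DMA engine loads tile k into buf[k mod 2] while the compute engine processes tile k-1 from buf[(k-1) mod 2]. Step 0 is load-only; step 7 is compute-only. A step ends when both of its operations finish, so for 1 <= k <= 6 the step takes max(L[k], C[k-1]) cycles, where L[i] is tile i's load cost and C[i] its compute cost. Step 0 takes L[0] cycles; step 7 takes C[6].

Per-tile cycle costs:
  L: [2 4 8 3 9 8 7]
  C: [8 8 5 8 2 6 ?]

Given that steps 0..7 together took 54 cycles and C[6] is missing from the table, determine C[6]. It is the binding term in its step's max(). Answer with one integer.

C[6] = 7

step 0 = dur = L[0]=2 = 2
step 1 = dur = max(L[1]=4, C[0]=8) = 8
step 2 = dur = max(L[2]=8, C[1]=8) = 8
step 3 = dur = max(L[3]=3, C[2]=5) = 5
step 4 = dur = max(L[4]=9, C[3]=8) = 9
step 5 = dur = max(L[5]=8, C[4]=2) = 8
step 6 = dur = max(L[6]=7, C[5]=6) = 7
step 7 = dur = C[6]=? = C[6]  (unknown; binding)
sum of known step durations = 47
dur[7] = total - known = 54 - 47 = 7
C[6] is the binding max in step 7, so C[6] = dur[7] = 7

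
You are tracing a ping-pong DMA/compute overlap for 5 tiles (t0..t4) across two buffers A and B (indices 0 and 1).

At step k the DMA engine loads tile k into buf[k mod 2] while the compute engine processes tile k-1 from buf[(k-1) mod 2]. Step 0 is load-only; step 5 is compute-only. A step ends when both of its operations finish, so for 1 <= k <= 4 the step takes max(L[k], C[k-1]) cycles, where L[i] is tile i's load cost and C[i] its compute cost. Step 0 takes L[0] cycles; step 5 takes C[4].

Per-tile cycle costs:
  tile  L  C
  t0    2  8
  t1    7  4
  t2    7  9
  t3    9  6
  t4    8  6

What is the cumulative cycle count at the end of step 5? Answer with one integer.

k=0 load=t0/2c comp=- wait=2 total=2
k=1 load=t1/7c comp=t0/8c wait=8 total=10
k=2 load=t2/7c comp=t1/4c wait=7 total=17
k=3 load=t3/9c comp=t2/9c wait=9 total=26
k=4 load=t4/8c comp=t3/6c wait=8 total=34
k=5 load=- comp=t4/6c wait=6 total=40

end_cycle[5] = 40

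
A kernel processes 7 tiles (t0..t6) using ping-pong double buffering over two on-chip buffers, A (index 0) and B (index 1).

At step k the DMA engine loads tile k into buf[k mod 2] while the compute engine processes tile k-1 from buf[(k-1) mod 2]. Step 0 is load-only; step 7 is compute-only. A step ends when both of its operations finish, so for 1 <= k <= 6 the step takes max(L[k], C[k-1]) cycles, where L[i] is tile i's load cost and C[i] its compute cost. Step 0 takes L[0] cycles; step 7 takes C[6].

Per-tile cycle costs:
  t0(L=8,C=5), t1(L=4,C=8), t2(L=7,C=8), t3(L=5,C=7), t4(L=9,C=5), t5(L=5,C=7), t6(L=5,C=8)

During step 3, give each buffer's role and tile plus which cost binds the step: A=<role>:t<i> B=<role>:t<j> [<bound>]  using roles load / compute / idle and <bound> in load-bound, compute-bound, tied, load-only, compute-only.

  0. 8=8c; end=8; A:t0 B:-
  1. max(4,5)=5c; end=13; A:t0 B:t1
  2. max(7,8)=8c; end=21; A:t2 B:t1
  3. max(5,8)=8c; end=29; A:t2 B:t3
  4. max(9,7)=9c; end=38; A:t4 B:t3
  5. max(5,5)=5c; end=43; A:t4 B:t5
  6. max(5,7)=7c; end=50; A:t6 B:t5
  7. 8=8c; end=58; A:t6 B:t5

step 3: A=compute:t2 B=load:t3 [compute-bound]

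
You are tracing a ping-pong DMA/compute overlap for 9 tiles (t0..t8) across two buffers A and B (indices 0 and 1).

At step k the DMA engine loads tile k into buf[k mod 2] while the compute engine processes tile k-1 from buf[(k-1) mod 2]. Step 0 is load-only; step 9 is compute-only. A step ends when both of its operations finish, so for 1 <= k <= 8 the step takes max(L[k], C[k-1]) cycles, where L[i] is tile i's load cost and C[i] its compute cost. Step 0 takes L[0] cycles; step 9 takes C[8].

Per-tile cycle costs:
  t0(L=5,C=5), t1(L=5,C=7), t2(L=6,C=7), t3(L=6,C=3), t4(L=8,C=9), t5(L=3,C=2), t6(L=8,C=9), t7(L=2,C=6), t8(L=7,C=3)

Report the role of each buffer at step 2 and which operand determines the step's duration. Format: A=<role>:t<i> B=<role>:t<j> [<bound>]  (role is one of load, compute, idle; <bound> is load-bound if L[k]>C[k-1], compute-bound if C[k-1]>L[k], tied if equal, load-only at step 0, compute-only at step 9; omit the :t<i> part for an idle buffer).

[0] DMA t0→A (5c) ∥ CU idle ⇒ 5c, clock 5
[1] DMA t1→B (5c) ∥ CU A:t0 (5c) ⇒ 5c, clock 10
[2] DMA t2→A (6c) ∥ CU B:t1 (7c) ⇒ 7c, clock 17
[3] DMA t3→B (6c) ∥ CU A:t2 (7c) ⇒ 7c, clock 24
[4] DMA t4→A (8c) ∥ CU B:t3 (3c) ⇒ 8c, clock 32
[5] DMA t5→B (3c) ∥ CU A:t4 (9c) ⇒ 9c, clock 41
[6] DMA t6→A (8c) ∥ CU B:t5 (2c) ⇒ 8c, clock 49
[7] DMA t7→B (2c) ∥ CU A:t6 (9c) ⇒ 9c, clock 58
[8] DMA t8→A (7c) ∥ CU B:t7 (6c) ⇒ 7c, clock 65
[9] DMA idle ∥ CU A:t8 (3c) ⇒ 3c, clock 68

step 2: A=load:t2 B=compute:t1 [compute-bound]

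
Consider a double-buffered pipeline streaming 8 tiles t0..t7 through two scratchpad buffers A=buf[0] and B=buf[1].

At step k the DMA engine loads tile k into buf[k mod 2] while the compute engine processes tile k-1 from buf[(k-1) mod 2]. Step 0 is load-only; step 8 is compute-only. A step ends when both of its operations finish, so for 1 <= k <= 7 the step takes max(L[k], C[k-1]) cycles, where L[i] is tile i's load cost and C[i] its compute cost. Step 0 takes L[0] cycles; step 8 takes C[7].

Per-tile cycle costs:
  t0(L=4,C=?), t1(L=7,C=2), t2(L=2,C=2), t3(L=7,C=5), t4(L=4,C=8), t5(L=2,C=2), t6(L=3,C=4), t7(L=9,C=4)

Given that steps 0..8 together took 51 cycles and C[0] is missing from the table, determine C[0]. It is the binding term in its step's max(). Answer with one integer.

step 0 → dur = L[0]=4 = 4
step 1 → dur = max(L[1]=7, C[0]=?) = C[0]  (unknown; binding)
step 2 → dur = max(L[2]=2, C[1]=2) = 2
step 3 → dur = max(L[3]=7, C[2]=2) = 7
step 4 → dur = max(L[4]=4, C[3]=5) = 5
step 5 → dur = max(L[5]=2, C[4]=8) = 8
step 6 → dur = max(L[6]=3, C[5]=2) = 3
step 7 → dur = max(L[7]=9, C[6]=4) = 9
step 8 → dur = C[7]=4 = 4
sum of known step durations = 42
dur[1] = total - known = 51 - 42 = 9
C[0] is the binding max in step 1, so C[0] = dur[1] = 9

C[0] = 9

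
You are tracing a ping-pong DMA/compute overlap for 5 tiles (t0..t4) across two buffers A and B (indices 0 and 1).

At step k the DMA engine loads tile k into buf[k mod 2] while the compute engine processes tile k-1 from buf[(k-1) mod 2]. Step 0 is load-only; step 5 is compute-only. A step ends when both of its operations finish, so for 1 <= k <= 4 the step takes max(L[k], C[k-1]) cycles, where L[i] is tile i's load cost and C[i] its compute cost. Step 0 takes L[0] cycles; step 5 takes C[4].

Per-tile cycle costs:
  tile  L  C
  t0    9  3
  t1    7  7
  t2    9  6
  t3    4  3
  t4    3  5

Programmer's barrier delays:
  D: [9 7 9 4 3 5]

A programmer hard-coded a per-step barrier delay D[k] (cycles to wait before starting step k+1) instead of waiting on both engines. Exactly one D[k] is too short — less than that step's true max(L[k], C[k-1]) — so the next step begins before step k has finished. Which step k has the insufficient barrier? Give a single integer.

step 0: need L[0]=9 = 9; D[0]=9 ok
step 1: need max(L[1]=7,C[0]=3) = 7; D[1]=7 ok
step 2: need max(L[2]=9,C[1]=7) = 9; D[2]=9 ok
step 3: need max(L[3]=4,C[2]=6) = 6; D[3]=4 SHORT
step 4: need max(L[4]=3,C[3]=3) = 3; D[4]=3 ok
step 5: need C[4]=5 = 5; D[5]=5 ok

hazard at step 3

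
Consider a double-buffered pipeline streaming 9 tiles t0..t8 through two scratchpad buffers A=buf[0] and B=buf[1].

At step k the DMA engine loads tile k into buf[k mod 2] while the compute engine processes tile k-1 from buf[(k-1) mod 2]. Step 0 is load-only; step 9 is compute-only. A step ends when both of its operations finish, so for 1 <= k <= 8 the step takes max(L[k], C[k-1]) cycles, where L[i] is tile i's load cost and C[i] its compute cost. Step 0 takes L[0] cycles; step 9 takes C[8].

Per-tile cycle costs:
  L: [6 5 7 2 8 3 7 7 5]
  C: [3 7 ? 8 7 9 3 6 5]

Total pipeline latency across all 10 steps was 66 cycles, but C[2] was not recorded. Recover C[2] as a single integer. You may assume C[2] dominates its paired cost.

step 0 = dur = L[0]=6 = 6
step 1 = dur = max(L[1]=5, C[0]=3) = 5
step 2 = dur = max(L[2]=7, C[1]=7) = 7
step 3 = dur = max(L[3]=2, C[2]=?) = C[2]  (unknown; binding)
step 4 = dur = max(L[4]=8, C[3]=8) = 8
step 5 = dur = max(L[5]=3, C[4]=7) = 7
step 6 = dur = max(L[6]=7, C[5]=9) = 9
step 7 = dur = max(L[7]=7, C[6]=3) = 7
step 8 = dur = max(L[8]=5, C[7]=6) = 6
step 9 = dur = C[8]=5 = 5
sum of known step durations = 60
dur[3] = total - known = 66 - 60 = 6
C[2] is the binding max in step 3, so C[2] = dur[3] = 6

C[2] = 6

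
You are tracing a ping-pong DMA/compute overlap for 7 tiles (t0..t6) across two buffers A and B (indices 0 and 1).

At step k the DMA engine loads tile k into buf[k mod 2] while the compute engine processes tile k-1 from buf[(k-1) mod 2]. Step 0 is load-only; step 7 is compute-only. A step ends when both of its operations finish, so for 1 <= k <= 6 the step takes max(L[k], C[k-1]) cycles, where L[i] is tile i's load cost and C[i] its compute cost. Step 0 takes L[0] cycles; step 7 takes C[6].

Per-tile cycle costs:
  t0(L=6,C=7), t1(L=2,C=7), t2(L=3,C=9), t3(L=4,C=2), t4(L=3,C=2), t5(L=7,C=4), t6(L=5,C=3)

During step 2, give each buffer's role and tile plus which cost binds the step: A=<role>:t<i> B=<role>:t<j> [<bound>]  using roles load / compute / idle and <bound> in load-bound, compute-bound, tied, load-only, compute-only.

step 2: A=load:t2 B=compute:t1 [compute-bound]

step 0: L[0]=6 → dur=6, Σ=6 | A=load:t0 B=idle [load-only]
step 1: L[1]=2 C[0]=7 → dur=7, Σ=13 | A=compute:t0 B=load:t1 [compute-bound]
step 2: L[2]=3 C[1]=7 → dur=7, Σ=20 | A=load:t2 B=compute:t1 [compute-bound]
step 3: L[3]=4 C[2]=9 → dur=9, Σ=29 | A=compute:t2 B=load:t3 [compute-bound]
step 4: L[4]=3 C[3]=2 → dur=3, Σ=32 | A=load:t4 B=compute:t3 [load-bound]
step 5: L[5]=7 C[4]=2 → dur=7, Σ=39 | A=compute:t4 B=load:t5 [load-bound]
step 6: L[6]=5 C[5]=4 → dur=5, Σ=44 | A=load:t6 B=compute:t5 [load-bound]
step 7: C[6]=3 → dur=3, Σ=47 | A=compute:t6 B=idle [compute-only]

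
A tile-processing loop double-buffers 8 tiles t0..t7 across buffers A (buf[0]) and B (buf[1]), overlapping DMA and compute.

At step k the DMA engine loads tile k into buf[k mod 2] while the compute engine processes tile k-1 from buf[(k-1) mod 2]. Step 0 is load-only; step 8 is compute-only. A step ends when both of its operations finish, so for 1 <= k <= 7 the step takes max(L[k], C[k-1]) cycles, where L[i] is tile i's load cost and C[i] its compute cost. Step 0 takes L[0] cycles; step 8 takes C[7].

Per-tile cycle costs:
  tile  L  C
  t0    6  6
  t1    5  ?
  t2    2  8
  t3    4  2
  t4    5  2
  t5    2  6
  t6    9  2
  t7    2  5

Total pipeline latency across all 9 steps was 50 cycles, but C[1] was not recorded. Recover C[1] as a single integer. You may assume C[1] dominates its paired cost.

step 0: dur = L[0]=6 = 6
step 1: dur = max(L[1]=5, C[0]=6) = 6
step 2: dur = max(L[2]=2, C[1]=?) = C[1]  (unknown; binding)
step 3: dur = max(L[3]=4, C[2]=8) = 8
step 4: dur = max(L[4]=5, C[3]=2) = 5
step 5: dur = max(L[5]=2, C[4]=2) = 2
step 6: dur = max(L[6]=9, C[5]=6) = 9
step 7: dur = max(L[7]=2, C[6]=2) = 2
step 8: dur = C[7]=5 = 5
sum of known step durations = 43
dur[2] = total - known = 50 - 43 = 7
C[1] is the binding max in step 2, so C[1] = dur[2] = 7

C[1] = 7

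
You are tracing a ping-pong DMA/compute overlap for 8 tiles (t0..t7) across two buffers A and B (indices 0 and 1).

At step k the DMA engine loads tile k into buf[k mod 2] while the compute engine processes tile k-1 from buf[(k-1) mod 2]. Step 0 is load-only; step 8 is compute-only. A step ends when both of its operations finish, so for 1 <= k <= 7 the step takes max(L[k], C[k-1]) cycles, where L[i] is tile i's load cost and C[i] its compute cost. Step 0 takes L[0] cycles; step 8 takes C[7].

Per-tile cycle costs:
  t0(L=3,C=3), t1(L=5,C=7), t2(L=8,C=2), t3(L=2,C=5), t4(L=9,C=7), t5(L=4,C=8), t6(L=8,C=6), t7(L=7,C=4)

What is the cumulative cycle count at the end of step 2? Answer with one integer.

end_cycle[2] = 16

k=0 load=t0/3c comp=- wait=3 total=3
k=1 load=t1/5c comp=t0/3c wait=5 total=8
k=2 load=t2/8c comp=t1/7c wait=8 total=16
k=3 load=t3/2c comp=t2/2c wait=2 total=18
k=4 load=t4/9c comp=t3/5c wait=9 total=27
k=5 load=t5/4c comp=t4/7c wait=7 total=34
k=6 load=t6/8c comp=t5/8c wait=8 total=42
k=7 load=t7/7c comp=t6/6c wait=7 total=49
k=8 load=- comp=t7/4c wait=4 total=53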